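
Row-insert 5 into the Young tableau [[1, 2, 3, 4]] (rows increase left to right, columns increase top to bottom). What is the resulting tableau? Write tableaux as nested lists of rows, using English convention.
5 is larger than every entry of row 1, so it is appended to row 1. The new tableau is [[1, 2, 3, 4, 5]].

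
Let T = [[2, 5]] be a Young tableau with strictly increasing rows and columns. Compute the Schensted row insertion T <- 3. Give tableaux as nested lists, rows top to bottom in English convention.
In row 1, 3 replaces 5 (the leftmost entry greater than 3); 5 is bumped to row 2. 5 starts a new row 2. The new tableau is [[2, 3], [5]].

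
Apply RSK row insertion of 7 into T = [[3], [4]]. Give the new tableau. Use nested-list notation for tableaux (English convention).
7 is larger than every entry of row 1, so it is appended to row 1. The new tableau is [[3, 7], [4]].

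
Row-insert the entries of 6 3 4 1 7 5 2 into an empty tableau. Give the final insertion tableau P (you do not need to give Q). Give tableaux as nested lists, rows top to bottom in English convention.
P = [[1, 2, 5], [3, 4], [6, 7]]

Insert 6: appended to row 1. P = [[6]].
Insert 3: 3 bumps 6 from row 1; 6 starts row 2. P = [[3], [6]].
Insert 4: appended to row 1. P = [[3, 4], [6]].
Insert 1: 1 bumps 3 from row 1; 3 bumps 6 from row 2; 6 starts row 3. P = [[1, 4], [3], [6]].
Insert 7: appended to row 1. P = [[1, 4, 7], [3], [6]].
Insert 5: 5 bumps 7 from row 1; 7 appends to row 2. P = [[1, 4, 5], [3, 7], [6]].
Insert 2: 2 bumps 4 from row 1; 4 bumps 7 from row 2; 7 appends to row 3. P = [[1, 2, 5], [3, 4], [6, 7]].

So P = [[1, 2, 5], [3, 4], [6, 7]].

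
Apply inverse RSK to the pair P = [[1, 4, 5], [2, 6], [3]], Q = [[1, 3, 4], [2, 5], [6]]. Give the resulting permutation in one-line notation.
Reverse the RSK construction: for i from n down to 1, find the cell of Q containing i, remove the entry at that cell from P, and reverse-bump it up through P; the value ejected from row 1 is w(i).

Step i=6: Q has 6 at row 3, column 1; remove 3 from row 3 of P and reverse-bump: 3 enters row 2 and ejects 2; 2 enters row 1 and ejects 1. So w(6) = 1. P is now [[2, 4, 5], [3, 6]].
Step i=5: Q has 5 at row 2, column 2; remove 6 from row 2 of P and reverse-bump: 6 enters row 1 and ejects 5. So w(5) = 5. P is now [[2, 4, 6], [3]].
Step i=4: Q has 4 at row 1, column 3; remove that cell from P, ejecting 6. So w(4) = 6. P is now [[2, 4], [3]].
Step i=3: Q has 3 at row 1, column 2; remove that cell from P, ejecting 4. So w(3) = 4. P is now [[2], [3]].
Step i=2: Q has 2 at row 2, column 1; remove 3 from row 2 of P and reverse-bump: 3 enters row 1 and ejects 2. So w(2) = 2. P is now [[3]].
Step i=1: Q has 1 at row 1, column 1; remove that cell from P, ejecting 3. So w(1) = 3. P is now [].

So w = 3 2 4 6 5 1.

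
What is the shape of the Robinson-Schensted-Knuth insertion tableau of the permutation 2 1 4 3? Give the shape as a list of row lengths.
[2, 2]

Row-insert each entry into an empty tableau.

After inserting 2: P = [[2]].
After inserting 1: P = [[1], [2]].
After inserting 4: P = [[1, 4], [2]].
After inserting 3: P = [[1, 3], [2, 4]].

The final insertion tableau P = [[1, 3], [2, 4]] has shape [2, 2].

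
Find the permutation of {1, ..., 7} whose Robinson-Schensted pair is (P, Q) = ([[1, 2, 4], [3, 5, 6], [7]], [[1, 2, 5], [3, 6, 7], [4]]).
3 7 5 1 6 2 4

Reverse the RSK construction: for i from n down to 1, find the cell of Q containing i, remove the entry at that cell from P, and reverse-bump it up through P; the value ejected from row 1 is w(i).

Step i=7: Q has 7 at row 2, column 3; remove 6 from row 2 of P and reverse-bump: 6 enters row 1 and ejects 4. So w(7) = 4. P is now [[1, 2, 6], [3, 5], [7]].
Step i=6: Q has 6 at row 2, column 2; remove 5 from row 2 of P and reverse-bump: 5 enters row 1 and ejects 2. So w(6) = 2. P is now [[1, 5, 6], [3], [7]].
Step i=5: Q has 5 at row 1, column 3; remove that cell from P, ejecting 6. So w(5) = 6. P is now [[1, 5], [3], [7]].
Step i=4: Q has 4 at row 3, column 1; remove 7 from row 3 of P and reverse-bump: 7 enters row 2 and ejects 3; 3 enters row 1 and ejects 1. So w(4) = 1. P is now [[3, 5], [7]].
Step i=3: Q has 3 at row 2, column 1; remove 7 from row 2 of P and reverse-bump: 7 enters row 1 and ejects 5. So w(3) = 5. P is now [[3, 7]].
Step i=2: Q has 2 at row 1, column 2; remove that cell from P, ejecting 7. So w(2) = 7. P is now [[3]].
Step i=1: Q has 1 at row 1, column 1; remove that cell from P, ejecting 3. So w(1) = 3. P is now [].

So w = 3 7 5 1 6 2 4.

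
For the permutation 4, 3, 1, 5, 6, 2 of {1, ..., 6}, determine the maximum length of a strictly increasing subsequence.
3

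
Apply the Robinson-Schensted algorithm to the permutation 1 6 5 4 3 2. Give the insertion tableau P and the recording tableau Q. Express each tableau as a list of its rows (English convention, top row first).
P = [[1, 2], [3], [4], [5], [6]], Q = [[1, 2], [3], [4], [5], [6]]

Insert each entry of the permutation into P by Schensted row insertion, recording in Q the position of each new cell.

Insert 1: appended to row 1. P = [[1]].
Insert 6: appended to row 1. P = [[1, 6]].
Insert 5: 5 bumps 6 from row 1; 6 starts row 2. P = [[1, 5], [6]].
Insert 4: 4 bumps 5 from row 1; 5 bumps 6 from row 2; 6 starts row 3. P = [[1, 4], [5], [6]].
Insert 3: 3 bumps 4 from row 1; 4 bumps 5 from row 2; 5 bumps 6 from row 3; 6 starts row 4. P = [[1, 3], [4], [5], [6]].
Insert 2: 2 bumps 3 from row 1; 3 bumps 4 from row 2; 4 bumps 5 from row 3; 5 bumps 6 from row 4; 6 starts row 5. P = [[1, 2], [3], [4], [5], [6]].

So P = [[1, 2], [3], [4], [5], [6]], Q = [[1, 2], [3], [4], [5], [6]].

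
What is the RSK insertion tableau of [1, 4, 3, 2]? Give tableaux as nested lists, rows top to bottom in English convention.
P = [[1, 2], [3], [4]]

Insert 1: appended to row 1. P = [[1]].
Insert 4: appended to row 1. P = [[1, 4]].
Insert 3: 3 bumps 4 from row 1; 4 starts row 2. P = [[1, 3], [4]].
Insert 2: 2 bumps 3 from row 1; 3 bumps 4 from row 2; 4 starts row 3. P = [[1, 2], [3], [4]].

So P = [[1, 2], [3], [4]].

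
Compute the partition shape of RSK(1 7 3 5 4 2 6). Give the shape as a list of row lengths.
[4, 1, 1, 1]

RSK row insertion gives P = [[1, 2, 4, 6], [3], [5], [7]], which has shape [4, 1, 1, 1].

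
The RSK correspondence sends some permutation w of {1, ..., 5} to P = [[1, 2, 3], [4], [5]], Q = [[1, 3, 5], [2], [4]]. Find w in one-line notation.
Reverse the RSK construction: for i from n down to 1, find the cell of Q containing i, remove the entry at that cell from P, and reverse-bump it up through P; the value ejected from row 1 is w(i).

Step i=5: Q has 5 at row 1, column 3; remove that cell from P, ejecting 3. So w(5) = 3. P is now [[1, 2], [4], [5]].
Step i=4: Q has 4 at row 3, column 1; remove 5 from row 3 of P and reverse-bump: 5 enters row 2 and ejects 4; 4 enters row 1 and ejects 2. So w(4) = 2. P is now [[1, 4], [5]].
Step i=3: Q has 3 at row 1, column 2; remove that cell from P, ejecting 4. So w(3) = 4. P is now [[1], [5]].
Step i=2: Q has 2 at row 2, column 1; remove 5 from row 2 of P and reverse-bump: 5 enters row 1 and ejects 1. So w(2) = 1. P is now [[5]].
Step i=1: Q has 1 at row 1, column 1; remove that cell from P, ejecting 5. So w(1) = 5. P is now [].

So w = 5 1 4 2 3.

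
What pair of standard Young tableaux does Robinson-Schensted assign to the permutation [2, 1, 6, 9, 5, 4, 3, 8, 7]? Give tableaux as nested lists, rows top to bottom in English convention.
Insert each entry of the permutation into P by Schensted row insertion, recording in Q the position of each new cell.

After inserting 2: P = [[2]].
After inserting 1: P = [[1], [2]].
After inserting 6: P = [[1, 6], [2]].
After inserting 9: P = [[1, 6, 9], [2]].
After inserting 5: P = [[1, 5, 9], [2, 6]].
After inserting 4: P = [[1, 4, 9], [2, 5], [6]].
After inserting 3: P = [[1, 3, 9], [2, 4], [5], [6]].
After inserting 8: P = [[1, 3, 8], [2, 4, 9], [5], [6]].
After inserting 7: P = [[1, 3, 7], [2, 4, 8], [5, 9], [6]].

So P = [[1, 3, 7], [2, 4, 8], [5, 9], [6]], Q = [[1, 3, 4], [2, 5, 8], [6, 9], [7]].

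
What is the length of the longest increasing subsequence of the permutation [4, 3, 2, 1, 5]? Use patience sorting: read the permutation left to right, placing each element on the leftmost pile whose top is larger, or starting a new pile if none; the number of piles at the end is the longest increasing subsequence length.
4: new pile. tops = [4]
3: onto pile 1 (replacing 4). tops = [3]
2: onto pile 1 (replacing 3). tops = [2]
1: onto pile 1 (replacing 2). tops = [1]
5: new pile. tops = [1, 5]

2 piles, so the longest increasing subsequence has length 2.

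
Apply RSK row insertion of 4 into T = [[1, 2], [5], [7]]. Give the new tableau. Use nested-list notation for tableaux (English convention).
4 is larger than every entry of row 1, so it is appended to row 1. The new tableau is [[1, 2, 4], [5], [7]].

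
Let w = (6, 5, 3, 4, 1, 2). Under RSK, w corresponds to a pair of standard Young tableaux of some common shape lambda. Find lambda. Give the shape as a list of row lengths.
[2, 2, 1, 1]

Row-insert each entry into an empty tableau.

After inserting 6: P = [[6]].
After inserting 5: P = [[5], [6]].
After inserting 3: P = [[3], [5], [6]].
After inserting 4: P = [[3, 4], [5], [6]].
After inserting 1: P = [[1, 4], [3], [5], [6]].
After inserting 2: P = [[1, 2], [3, 4], [5], [6]].

The final insertion tableau P = [[1, 2], [3, 4], [5], [6]] has shape [2, 2, 1, 1].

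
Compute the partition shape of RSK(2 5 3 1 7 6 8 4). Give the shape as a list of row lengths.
Row-insert each entry into an empty tableau.

After inserting 2: P = [[2]].
After inserting 5: P = [[2, 5]].
After inserting 3: P = [[2, 3], [5]].
After inserting 1: P = [[1, 3], [2], [5]].
After inserting 7: P = [[1, 3, 7], [2], [5]].
After inserting 6: P = [[1, 3, 6], [2, 7], [5]].
After inserting 8: P = [[1, 3, 6, 8], [2, 7], [5]].
After inserting 4: P = [[1, 3, 4, 8], [2, 6], [5, 7]].

The final insertion tableau P = [[1, 3, 4, 8], [2, 6], [5, 7]] has shape [4, 2, 2].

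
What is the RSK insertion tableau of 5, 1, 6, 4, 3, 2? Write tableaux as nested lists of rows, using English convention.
Insert 5: appended to row 1. P = [[5]].
Insert 1: 1 bumps 5 from row 1; 5 starts row 2. P = [[1], [5]].
Insert 6: appended to row 1. P = [[1, 6], [5]].
Insert 4: 4 bumps 6 from row 1; 6 appends to row 2. P = [[1, 4], [5, 6]].
Insert 3: 3 bumps 4 from row 1; 4 bumps 5 from row 2; 5 starts row 3. P = [[1, 3], [4, 6], [5]].
Insert 2: 2 bumps 3 from row 1; 3 bumps 4 from row 2; 4 bumps 5 from row 3; 5 starts row 4. P = [[1, 2], [3, 6], [4], [5]].

So P = [[1, 2], [3, 6], [4], [5]].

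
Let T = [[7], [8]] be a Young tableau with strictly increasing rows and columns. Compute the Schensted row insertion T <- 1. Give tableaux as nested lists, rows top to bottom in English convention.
In row 1, 1 replaces 7 (the leftmost entry greater than 1); 7 is bumped to row 2. In row 2, 7 replaces 8 (the leftmost entry greater than 7); 8 is bumped to row 3. 8 starts a new row 3. The new tableau is [[1], [7], [8]].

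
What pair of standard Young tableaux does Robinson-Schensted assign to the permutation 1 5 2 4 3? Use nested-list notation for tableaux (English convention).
P = [[1, 2, 3], [4], [5]], Q = [[1, 2, 4], [3], [5]]

Insert each entry of the permutation into P by Schensted row insertion, recording in Q the position of each new cell.

Insert 1: appended to row 1. P = [[1]].
Insert 5: appended to row 1. P = [[1, 5]].
Insert 2: 2 bumps 5 from row 1; 5 starts row 2. P = [[1, 2], [5]].
Insert 4: appended to row 1. P = [[1, 2, 4], [5]].
Insert 3: 3 bumps 4 from row 1; 4 bumps 5 from row 2; 5 starts row 3. P = [[1, 2, 3], [4], [5]].

So P = [[1, 2, 3], [4], [5]], Q = [[1, 2, 4], [3], [5]].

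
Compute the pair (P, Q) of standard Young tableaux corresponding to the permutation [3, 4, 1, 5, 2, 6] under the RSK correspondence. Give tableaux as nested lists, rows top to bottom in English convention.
Insert each entry of the permutation into P by Schensted row insertion, recording in Q the position of each new cell.

Insert 3: appended to row 1. P = [[3]].
Insert 4: appended to row 1. P = [[3, 4]].
Insert 1: 1 bumps 3 from row 1; 3 starts row 2. P = [[1, 4], [3]].
Insert 5: appended to row 1. P = [[1, 4, 5], [3]].
Insert 2: 2 bumps 4 from row 1; 4 appends to row 2. P = [[1, 2, 5], [3, 4]].
Insert 6: appended to row 1. P = [[1, 2, 5, 6], [3, 4]].

So P = [[1, 2, 5, 6], [3, 4]], Q = [[1, 2, 4, 6], [3, 5]].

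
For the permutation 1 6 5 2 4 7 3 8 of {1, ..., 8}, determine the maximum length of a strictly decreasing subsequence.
4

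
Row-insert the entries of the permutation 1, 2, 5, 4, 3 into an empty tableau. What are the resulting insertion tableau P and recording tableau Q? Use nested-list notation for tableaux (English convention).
P = [[1, 2, 3], [4], [5]], Q = [[1, 2, 3], [4], [5]]

Insert each entry of the permutation into P by Schensted row insertion, recording in Q the position of each new cell.

Insert 1: appended to row 1. P = [[1]].
Insert 2: appended to row 1. P = [[1, 2]].
Insert 5: appended to row 1. P = [[1, 2, 5]].
Insert 4: 4 bumps 5 from row 1; 5 starts row 2. P = [[1, 2, 4], [5]].
Insert 3: 3 bumps 4 from row 1; 4 bumps 5 from row 2; 5 starts row 3. P = [[1, 2, 3], [4], [5]].

So P = [[1, 2, 3], [4], [5]], Q = [[1, 2, 3], [4], [5]].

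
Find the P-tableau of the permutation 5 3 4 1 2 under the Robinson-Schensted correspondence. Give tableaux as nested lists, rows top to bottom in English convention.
Insert 5: appended to row 1. P = [[5]].
Insert 3: 3 bumps 5 from row 1; 5 starts row 2. P = [[3], [5]].
Insert 4: appended to row 1. P = [[3, 4], [5]].
Insert 1: 1 bumps 3 from row 1; 3 bumps 5 from row 2; 5 starts row 3. P = [[1, 4], [3], [5]].
Insert 2: 2 bumps 4 from row 1; 4 appends to row 2. P = [[1, 2], [3, 4], [5]].

So P = [[1, 2], [3, 4], [5]].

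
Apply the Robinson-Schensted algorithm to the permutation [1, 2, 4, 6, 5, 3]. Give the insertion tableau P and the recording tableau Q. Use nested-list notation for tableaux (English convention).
Insert each entry of the permutation into P by Schensted row insertion, recording in Q the position of each new cell.

Insert 1: appended to row 1. P = [[1]].
Insert 2: appended to row 1. P = [[1, 2]].
Insert 4: appended to row 1. P = [[1, 2, 4]].
Insert 6: appended to row 1. P = [[1, 2, 4, 6]].
Insert 5: 5 bumps 6 from row 1; 6 starts row 2. P = [[1, 2, 4, 5], [6]].
Insert 3: 3 bumps 4 from row 1; 4 bumps 6 from row 2; 6 starts row 3. P = [[1, 2, 3, 5], [4], [6]].

So P = [[1, 2, 3, 5], [4], [6]], Q = [[1, 2, 3, 4], [5], [6]].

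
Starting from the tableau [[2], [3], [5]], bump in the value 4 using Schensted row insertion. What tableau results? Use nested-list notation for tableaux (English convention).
[[2, 4], [3], [5]]

4 is larger than every entry of row 1, so it is appended to row 1. The new tableau is [[2, 4], [3], [5]].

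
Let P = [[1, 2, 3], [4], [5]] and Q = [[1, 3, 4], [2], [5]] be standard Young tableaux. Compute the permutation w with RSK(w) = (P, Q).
5 1 2 4 3

Reverse the RSK construction: for i from n down to 1, find the cell of Q containing i, remove the entry at that cell from P, and reverse-bump it up through P; the value ejected from row 1 is w(i).

Step i=5: Q has 5 at row 3, column 1; remove 5 from row 3 of P and reverse-bump: 5 enters row 2 and ejects 4; 4 enters row 1 and ejects 3. So w(5) = 3. P is now [[1, 2, 4], [5]].
Step i=4: Q has 4 at row 1, column 3; remove that cell from P, ejecting 4. So w(4) = 4. P is now [[1, 2], [5]].
Step i=3: Q has 3 at row 1, column 2; remove that cell from P, ejecting 2. So w(3) = 2. P is now [[1], [5]].
Step i=2: Q has 2 at row 2, column 1; remove 5 from row 2 of P and reverse-bump: 5 enters row 1 and ejects 1. So w(2) = 1. P is now [[5]].
Step i=1: Q has 1 at row 1, column 1; remove that cell from P, ejecting 5. So w(1) = 5. P is now [].

So w = 5 1 2 4 3.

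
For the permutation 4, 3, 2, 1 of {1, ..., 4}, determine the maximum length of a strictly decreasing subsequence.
4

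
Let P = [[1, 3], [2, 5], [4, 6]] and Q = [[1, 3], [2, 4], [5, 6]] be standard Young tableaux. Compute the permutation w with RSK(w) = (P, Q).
Reverse the RSK construction: for i from n down to 1, find the cell of Q containing i, remove the entry at that cell from P, and reverse-bump it up through P; the value ejected from row 1 is w(i).

Step i=6: Q has 6 at row 3, column 2; remove 6 from row 3 of P and reverse-bump: 6 enters row 2 and ejects 5; 5 enters row 1 and ejects 3. So w(6) = 3. P is now [[1, 5], [2, 6], [4]].
Step i=5: Q has 5 at row 3, column 1; remove 4 from row 3 of P and reverse-bump: 4 enters row 2 and ejects 2; 2 enters row 1 and ejects 1. So w(5) = 1. P is now [[2, 5], [4, 6]].
Step i=4: Q has 4 at row 2, column 2; remove 6 from row 2 of P and reverse-bump: 6 enters row 1 and ejects 5. So w(4) = 5. P is now [[2, 6], [4]].
Step i=3: Q has 3 at row 1, column 2; remove that cell from P, ejecting 6. So w(3) = 6. P is now [[2], [4]].
Step i=2: Q has 2 at row 2, column 1; remove 4 from row 2 of P and reverse-bump: 4 enters row 1 and ejects 2. So w(2) = 2. P is now [[4]].
Step i=1: Q has 1 at row 1, column 1; remove that cell from P, ejecting 4. So w(1) = 4. P is now [].

So w = 4 2 6 5 1 3.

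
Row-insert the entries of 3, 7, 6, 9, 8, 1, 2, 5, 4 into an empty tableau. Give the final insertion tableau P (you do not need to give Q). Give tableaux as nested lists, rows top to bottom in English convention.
P = [[1, 2, 4], [3, 5, 8], [6, 9], [7]]

Insert 3: appended to row 1. P = [[3]].
Insert 7: appended to row 1. P = [[3, 7]].
Insert 6: 6 bumps 7 from row 1; 7 starts row 2. P = [[3, 6], [7]].
Insert 9: appended to row 1. P = [[3, 6, 9], [7]].
Insert 8: 8 bumps 9 from row 1; 9 appends to row 2. P = [[3, 6, 8], [7, 9]].
Insert 1: 1 bumps 3 from row 1; 3 bumps 7 from row 2; 7 starts row 3. P = [[1, 6, 8], [3, 9], [7]].
Insert 2: 2 bumps 6 from row 1; 6 bumps 9 from row 2; 9 appends to row 3. P = [[1, 2, 8], [3, 6], [7, 9]].
Insert 5: 5 bumps 8 from row 1; 8 appends to row 2. P = [[1, 2, 5], [3, 6, 8], [7, 9]].
Insert 4: 4 bumps 5 from row 1; 5 bumps 6 from row 2; 6 bumps 7 from row 3; 7 starts row 4. P = [[1, 2, 4], [3, 5, 8], [6, 9], [7]].

So P = [[1, 2, 4], [3, 5, 8], [6, 9], [7]].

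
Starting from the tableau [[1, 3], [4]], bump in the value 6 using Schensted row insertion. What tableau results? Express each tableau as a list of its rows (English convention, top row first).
[[1, 3, 6], [4]]

6 is larger than every entry of row 1, so it is appended to row 1. The new tableau is [[1, 3, 6], [4]].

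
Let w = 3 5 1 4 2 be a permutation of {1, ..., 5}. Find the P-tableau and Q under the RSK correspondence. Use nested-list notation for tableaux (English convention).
P = [[1, 2], [3, 4], [5]], Q = [[1, 2], [3, 4], [5]]

Insert each entry of the permutation into P by Schensted row insertion, recording in Q the position of each new cell.

After inserting 3: P = [[3]].
After inserting 5: P = [[3, 5]].
After inserting 1: P = [[1, 5], [3]].
After inserting 4: P = [[1, 4], [3, 5]].
After inserting 2: P = [[1, 2], [3, 4], [5]].

So P = [[1, 2], [3, 4], [5]], Q = [[1, 2], [3, 4], [5]].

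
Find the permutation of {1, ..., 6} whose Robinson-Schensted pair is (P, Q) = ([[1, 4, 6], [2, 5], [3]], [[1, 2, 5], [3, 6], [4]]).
3 5 2 1 6 4

Reverse the RSK construction: for i from n down to 1, find the cell of Q containing i, remove the entry at that cell from P, and reverse-bump it up through P; the value ejected from row 1 is w(i).

Step i=6: Q has 6 at row 2, column 2; remove 5 from row 2 of P and reverse-bump: 5 enters row 1 and ejects 4. So w(6) = 4. P is now [[1, 5, 6], [2], [3]].
Step i=5: Q has 5 at row 1, column 3; remove that cell from P, ejecting 6. So w(5) = 6. P is now [[1, 5], [2], [3]].
Step i=4: Q has 4 at row 3, column 1; remove 3 from row 3 of P and reverse-bump: 3 enters row 2 and ejects 2; 2 enters row 1 and ejects 1. So w(4) = 1. P is now [[2, 5], [3]].
Step i=3: Q has 3 at row 2, column 1; remove 3 from row 2 of P and reverse-bump: 3 enters row 1 and ejects 2. So w(3) = 2. P is now [[3, 5]].
Step i=2: Q has 2 at row 1, column 2; remove that cell from P, ejecting 5. So w(2) = 5. P is now [[3]].
Step i=1: Q has 1 at row 1, column 1; remove that cell from P, ejecting 3. So w(1) = 3. P is now [].

So w = 3 5 2 1 6 4.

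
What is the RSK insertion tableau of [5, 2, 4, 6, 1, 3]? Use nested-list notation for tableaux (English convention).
Insert 5: appended to row 1. P = [[5]].
Insert 2: 2 bumps 5 from row 1; 5 starts row 2. P = [[2], [5]].
Insert 4: appended to row 1. P = [[2, 4], [5]].
Insert 6: appended to row 1. P = [[2, 4, 6], [5]].
Insert 1: 1 bumps 2 from row 1; 2 bumps 5 from row 2; 5 starts row 3. P = [[1, 4, 6], [2], [5]].
Insert 3: 3 bumps 4 from row 1; 4 appends to row 2. P = [[1, 3, 6], [2, 4], [5]].

So P = [[1, 3, 6], [2, 4], [5]].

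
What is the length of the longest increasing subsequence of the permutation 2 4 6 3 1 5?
3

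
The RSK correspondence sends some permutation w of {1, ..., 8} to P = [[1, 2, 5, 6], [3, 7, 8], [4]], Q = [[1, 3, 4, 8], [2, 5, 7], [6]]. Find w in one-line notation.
Reverse the RSK construction: for i from n down to 1, find the cell of Q containing i, remove the entry at that cell from P, and reverse-bump it up through P; the value ejected from row 1 is w(i).

Step i=8: Q has 8 at row 1, column 4; remove that cell from P, ejecting 6. So w(8) = 6. P is now [[1, 2, 5], [3, 7, 8], [4]].
Step i=7: Q has 7 at row 2, column 3; remove 8 from row 2 of P and reverse-bump: 8 enters row 1 and ejects 5. So w(7) = 5. P is now [[1, 2, 8], [3, 7], [4]].
Step i=6: Q has 6 at row 3, column 1; remove 4 from row 3 of P and reverse-bump: 4 enters row 2 and ejects 3; 3 enters row 1 and ejects 2. So w(6) = 2. P is now [[1, 3, 8], [4, 7]].
Step i=5: Q has 5 at row 2, column 2; remove 7 from row 2 of P and reverse-bump: 7 enters row 1 and ejects 3. So w(5) = 3. P is now [[1, 7, 8], [4]].
Step i=4: Q has 4 at row 1, column 3; remove that cell from P, ejecting 8. So w(4) = 8. P is now [[1, 7], [4]].
Step i=3: Q has 3 at row 1, column 2; remove that cell from P, ejecting 7. So w(3) = 7. P is now [[1], [4]].
Step i=2: Q has 2 at row 2, column 1; remove 4 from row 2 of P and reverse-bump: 4 enters row 1 and ejects 1. So w(2) = 1. P is now [[4]].
Step i=1: Q has 1 at row 1, column 1; remove that cell from P, ejecting 4. So w(1) = 4. P is now [].

So w = 4 1 7 8 3 2 5 6.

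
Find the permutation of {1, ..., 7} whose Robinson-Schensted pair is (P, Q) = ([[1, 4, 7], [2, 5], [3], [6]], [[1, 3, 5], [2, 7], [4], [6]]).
Reverse the RSK construction: for i from n down to 1, find the cell of Q containing i, remove the entry at that cell from P, and reverse-bump it up through P; the value ejected from row 1 is w(i).

Step i=7: Q has 7 at row 2, column 2; remove 5 from row 2 of P and reverse-bump: 5 enters row 1 and ejects 4. So w(7) = 4. P is now [[1, 5, 7], [2], [3], [6]].
Step i=6: Q has 6 at row 4, column 1; remove 6 from row 4 of P and reverse-bump: 6 enters row 3 and ejects 3; 3 enters row 2 and ejects 2; 2 enters row 1 and ejects 1. So w(6) = 1. P is now [[2, 5, 7], [3], [6]].
Step i=5: Q has 5 at row 1, column 3; remove that cell from P, ejecting 7. So w(5) = 7. P is now [[2, 5], [3], [6]].
Step i=4: Q has 4 at row 3, column 1; remove 6 from row 3 of P and reverse-bump: 6 enters row 2 and ejects 3; 3 enters row 1 and ejects 2. So w(4) = 2. P is now [[3, 5], [6]].
Step i=3: Q has 3 at row 1, column 2; remove that cell from P, ejecting 5. So w(3) = 5. P is now [[3], [6]].
Step i=2: Q has 2 at row 2, column 1; remove 6 from row 2 of P and reverse-bump: 6 enters row 1 and ejects 3. So w(2) = 3. P is now [[6]].
Step i=1: Q has 1 at row 1, column 1; remove that cell from P, ejecting 6. So w(1) = 6. P is now [].

So w = 6 3 5 2 7 1 4.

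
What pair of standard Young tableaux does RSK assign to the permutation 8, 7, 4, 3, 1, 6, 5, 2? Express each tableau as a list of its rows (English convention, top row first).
Insert each entry of the permutation into P by Schensted row insertion, recording in Q the position of each new cell.

Insert 8: appended to row 1. P = [[8]], Q = [[1]].
Insert 7: 7 bumps 8 from row 1; 8 starts row 2. P = [[7], [8]], Q = [[1], [2]].
Insert 4: 4 bumps 7 from row 1; 7 bumps 8 from row 2; 8 starts row 3. P = [[4], [7], [8]], Q = [[1], [2], [3]].
Insert 3: 3 bumps 4 from row 1; 4 bumps 7 from row 2; 7 bumps 8 from row 3; 8 starts row 4. P = [[3], [4], [7], [8]], Q = [[1], [2], [3], [4]].
Insert 1: 1 bumps 3 from row 1; 3 bumps 4 from row 2; 4 bumps 7 from row 3; 7 bumps 8 from row 4; 8 starts row 5. P = [[1], [3], [4], [7], [8]], Q = [[1], [2], [3], [4], [5]].
Insert 6: appended to row 1. P = [[1, 6], [3], [4], [7], [8]], Q = [[1, 6], [2], [3], [4], [5]].
Insert 5: 5 bumps 6 from row 1; 6 appends to row 2. P = [[1, 5], [3, 6], [4], [7], [8]], Q = [[1, 6], [2, 7], [3], [4], [5]].
Insert 2: 2 bumps 5 from row 1; 5 bumps 6 from row 2; 6 appends to row 3. P = [[1, 2], [3, 5], [4, 6], [7], [8]], Q = [[1, 6], [2, 7], [3, 8], [4], [5]].

So P = [[1, 2], [3, 5], [4, 6], [7], [8]], Q = [[1, 6], [2, 7], [3, 8], [4], [5]].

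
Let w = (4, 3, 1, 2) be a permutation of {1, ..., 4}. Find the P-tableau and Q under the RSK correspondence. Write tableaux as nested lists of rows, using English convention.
P = [[1, 2], [3], [4]], Q = [[1, 4], [2], [3]]

Insert each entry of the permutation into P by Schensted row insertion, recording in Q the position of each new cell.

Insert 4: appended to row 1. P = [[4]].
Insert 3: 3 bumps 4 from row 1; 4 starts row 2. P = [[3], [4]].
Insert 1: 1 bumps 3 from row 1; 3 bumps 4 from row 2; 4 starts row 3. P = [[1], [3], [4]].
Insert 2: appended to row 1. P = [[1, 2], [3], [4]].

So P = [[1, 2], [3], [4]], Q = [[1, 4], [2], [3]].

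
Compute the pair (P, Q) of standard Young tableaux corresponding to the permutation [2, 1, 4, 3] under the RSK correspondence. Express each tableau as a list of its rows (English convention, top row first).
Insert each entry of the permutation into P by Schensted row insertion, recording in Q the position of each new cell.

Insert 2: appended to row 1. P = [[2]].
Insert 1: 1 bumps 2 from row 1; 2 starts row 2. P = [[1], [2]].
Insert 4: appended to row 1. P = [[1, 4], [2]].
Insert 3: 3 bumps 4 from row 1; 4 appends to row 2. P = [[1, 3], [2, 4]].

So P = [[1, 3], [2, 4]], Q = [[1, 3], [2, 4]].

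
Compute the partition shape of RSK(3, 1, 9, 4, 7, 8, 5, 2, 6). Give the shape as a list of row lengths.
RSK row insertion gives P = [[1, 2, 5, 6], [3, 4, 8], [7], [9]], which has shape [4, 3, 1, 1].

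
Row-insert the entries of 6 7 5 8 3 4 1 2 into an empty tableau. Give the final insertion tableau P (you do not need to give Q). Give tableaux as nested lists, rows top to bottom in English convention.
Insert 6: appended to row 1. P = [[6]].
Insert 7: appended to row 1. P = [[6, 7]].
Insert 5: 5 bumps 6 from row 1; 6 starts row 2. P = [[5, 7], [6]].
Insert 8: appended to row 1. P = [[5, 7, 8], [6]].
Insert 3: 3 bumps 5 from row 1; 5 bumps 6 from row 2; 6 starts row 3. P = [[3, 7, 8], [5], [6]].
Insert 4: 4 bumps 7 from row 1; 7 appends to row 2. P = [[3, 4, 8], [5, 7], [6]].
Insert 1: 1 bumps 3 from row 1; 3 bumps 5 from row 2; 5 bumps 6 from row 3; 6 starts row 4. P = [[1, 4, 8], [3, 7], [5], [6]].
Insert 2: 2 bumps 4 from row 1; 4 bumps 7 from row 2; 7 appends to row 3. P = [[1, 2, 8], [3, 4], [5, 7], [6]].

So P = [[1, 2, 8], [3, 4], [5, 7], [6]].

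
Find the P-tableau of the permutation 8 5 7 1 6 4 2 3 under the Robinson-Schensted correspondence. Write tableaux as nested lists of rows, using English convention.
After inserting 8: P = [[8]].
After inserting 5: P = [[5], [8]].
After inserting 7: P = [[5, 7], [8]].
After inserting 1: P = [[1, 7], [5], [8]].
After inserting 6: P = [[1, 6], [5, 7], [8]].
After inserting 4: P = [[1, 4], [5, 6], [7], [8]].
After inserting 2: P = [[1, 2], [4, 6], [5], [7], [8]].
After inserting 3: P = [[1, 2, 3], [4, 6], [5], [7], [8]].

So P = [[1, 2, 3], [4, 6], [5], [7], [8]].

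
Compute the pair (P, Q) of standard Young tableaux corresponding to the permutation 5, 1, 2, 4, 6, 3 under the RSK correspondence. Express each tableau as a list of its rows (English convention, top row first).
P = [[1, 2, 3, 6], [4], [5]], Q = [[1, 3, 4, 5], [2], [6]]

Insert each entry of the permutation into P by Schensted row insertion, recording in Q the position of each new cell.

After inserting 5: P = [[5]].
After inserting 1: P = [[1], [5]].
After inserting 2: P = [[1, 2], [5]].
After inserting 4: P = [[1, 2, 4], [5]].
After inserting 6: P = [[1, 2, 4, 6], [5]].
After inserting 3: P = [[1, 2, 3, 6], [4], [5]].

So P = [[1, 2, 3, 6], [4], [5]], Q = [[1, 3, 4, 5], [2], [6]].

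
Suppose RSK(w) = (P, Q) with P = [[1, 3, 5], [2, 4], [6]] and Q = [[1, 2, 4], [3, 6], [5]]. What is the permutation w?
Reverse the RSK construction: for i from n down to 1, find the cell of Q containing i, remove the entry at that cell from P, and reverse-bump it up through P; the value ejected from row 1 is w(i).

Step i=6: Q has 6 at row 2, column 2; remove 4 from row 2 of P and reverse-bump: 4 enters row 1 and ejects 3. So w(6) = 3. P is now [[1, 4, 5], [2], [6]].
Step i=5: Q has 5 at row 3, column 1; remove 6 from row 3 of P and reverse-bump: 6 enters row 2 and ejects 2; 2 enters row 1 and ejects 1. So w(5) = 1. P is now [[2, 4, 5], [6]].
Step i=4: Q has 4 at row 1, column 3; remove that cell from P, ejecting 5. So w(4) = 5. P is now [[2, 4], [6]].
Step i=3: Q has 3 at row 2, column 1; remove 6 from row 2 of P and reverse-bump: 6 enters row 1 and ejects 4. So w(3) = 4. P is now [[2, 6]].
Step i=2: Q has 2 at row 1, column 2; remove that cell from P, ejecting 6. So w(2) = 6. P is now [[2]].
Step i=1: Q has 1 at row 1, column 1; remove that cell from P, ejecting 2. So w(1) = 2. P is now [].

So w = 2 6 4 5 1 3.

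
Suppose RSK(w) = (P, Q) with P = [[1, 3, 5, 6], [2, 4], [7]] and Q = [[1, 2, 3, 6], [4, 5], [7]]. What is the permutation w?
2 4 7 1 5 6 3

Reverse the RSK construction: for i from n down to 1, find the cell of Q containing i, remove the entry at that cell from P, and reverse-bump it up through P; the value ejected from row 1 is w(i).

Step i=7: Q has 7 at row 3, column 1; remove 7 from row 3 of P and reverse-bump: 7 enters row 2 and ejects 4; 4 enters row 1 and ejects 3. So w(7) = 3. P is now [[1, 4, 5, 6], [2, 7]].
Step i=6: Q has 6 at row 1, column 4; remove that cell from P, ejecting 6. So w(6) = 6. P is now [[1, 4, 5], [2, 7]].
Step i=5: Q has 5 at row 2, column 2; remove 7 from row 2 of P and reverse-bump: 7 enters row 1 and ejects 5. So w(5) = 5. P is now [[1, 4, 7], [2]].
Step i=4: Q has 4 at row 2, column 1; remove 2 from row 2 of P and reverse-bump: 2 enters row 1 and ejects 1. So w(4) = 1. P is now [[2, 4, 7]].
Step i=3: Q has 3 at row 1, column 3; remove that cell from P, ejecting 7. So w(3) = 7. P is now [[2, 4]].
Step i=2: Q has 2 at row 1, column 2; remove that cell from P, ejecting 4. So w(2) = 4. P is now [[2]].
Step i=1: Q has 1 at row 1, column 1; remove that cell from P, ejecting 2. So w(1) = 2. P is now [].

So w = 2 4 7 1 5 6 3.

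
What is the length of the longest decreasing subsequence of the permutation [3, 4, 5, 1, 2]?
2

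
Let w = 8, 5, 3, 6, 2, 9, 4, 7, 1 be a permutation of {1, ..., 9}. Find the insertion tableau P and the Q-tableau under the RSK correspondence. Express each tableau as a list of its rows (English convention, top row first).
P = [[1, 4, 7], [2, 6, 9], [3], [5], [8]], Q = [[1, 4, 6], [2, 7, 8], [3], [5], [9]]

Insert each entry of the permutation into P by Schensted row insertion, recording in Q the position of each new cell.

After inserting 8: P = [[8]].
After inserting 5: P = [[5], [8]].
After inserting 3: P = [[3], [5], [8]].
After inserting 6: P = [[3, 6], [5], [8]].
After inserting 2: P = [[2, 6], [3], [5], [8]].
After inserting 9: P = [[2, 6, 9], [3], [5], [8]].
After inserting 4: P = [[2, 4, 9], [3, 6], [5], [8]].
After inserting 7: P = [[2, 4, 7], [3, 6, 9], [5], [8]].
After inserting 1: P = [[1, 4, 7], [2, 6, 9], [3], [5], [8]].

So P = [[1, 4, 7], [2, 6, 9], [3], [5], [8]], Q = [[1, 4, 6], [2, 7, 8], [3], [5], [9]].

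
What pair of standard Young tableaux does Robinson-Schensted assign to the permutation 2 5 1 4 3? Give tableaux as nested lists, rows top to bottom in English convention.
Insert each entry of the permutation into P by Schensted row insertion, recording in Q the position of each new cell.

Insert 2: appended to row 1. P = [[2]].
Insert 5: appended to row 1. P = [[2, 5]].
Insert 1: 1 bumps 2 from row 1; 2 starts row 2. P = [[1, 5], [2]].
Insert 4: 4 bumps 5 from row 1; 5 appends to row 2. P = [[1, 4], [2, 5]].
Insert 3: 3 bumps 4 from row 1; 4 bumps 5 from row 2; 5 starts row 3. P = [[1, 3], [2, 4], [5]].

So P = [[1, 3], [2, 4], [5]], Q = [[1, 2], [3, 4], [5]].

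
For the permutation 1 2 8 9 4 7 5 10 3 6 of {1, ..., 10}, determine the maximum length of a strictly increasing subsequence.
5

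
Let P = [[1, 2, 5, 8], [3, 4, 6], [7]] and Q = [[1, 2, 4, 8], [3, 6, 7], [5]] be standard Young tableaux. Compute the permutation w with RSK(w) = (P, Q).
3 7 4 6 1 2 5 8

Reverse the RSK construction: for i from n down to 1, find the cell of Q containing i, remove the entry at that cell from P, and reverse-bump it up through P; the value ejected from row 1 is w(i).

Step i=8: Q has 8 at row 1, column 4; remove that cell from P, ejecting 8. So w(8) = 8. P is now [[1, 2, 5], [3, 4, 6], [7]].
Step i=7: Q has 7 at row 2, column 3; remove 6 from row 2 of P and reverse-bump: 6 enters row 1 and ejects 5. So w(7) = 5. P is now [[1, 2, 6], [3, 4], [7]].
Step i=6: Q has 6 at row 2, column 2; remove 4 from row 2 of P and reverse-bump: 4 enters row 1 and ejects 2. So w(6) = 2. P is now [[1, 4, 6], [3], [7]].
Step i=5: Q has 5 at row 3, column 1; remove 7 from row 3 of P and reverse-bump: 7 enters row 2 and ejects 3; 3 enters row 1 and ejects 1. So w(5) = 1. P is now [[3, 4, 6], [7]].
Step i=4: Q has 4 at row 1, column 3; remove that cell from P, ejecting 6. So w(4) = 6. P is now [[3, 4], [7]].
Step i=3: Q has 3 at row 2, column 1; remove 7 from row 2 of P and reverse-bump: 7 enters row 1 and ejects 4. So w(3) = 4. P is now [[3, 7]].
Step i=2: Q has 2 at row 1, column 2; remove that cell from P, ejecting 7. So w(2) = 7. P is now [[3]].
Step i=1: Q has 1 at row 1, column 1; remove that cell from P, ejecting 3. So w(1) = 3. P is now [].

So w = 3 7 4 6 1 2 5 8.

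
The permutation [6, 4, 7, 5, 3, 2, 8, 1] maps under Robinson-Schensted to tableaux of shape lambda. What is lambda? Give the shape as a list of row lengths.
[3, 2, 1, 1, 1]

Row-insert each entry into an empty tableau.

After inserting 6: P = [[6]].
After inserting 4: P = [[4], [6]].
After inserting 7: P = [[4, 7], [6]].
After inserting 5: P = [[4, 5], [6, 7]].
After inserting 3: P = [[3, 5], [4, 7], [6]].
After inserting 2: P = [[2, 5], [3, 7], [4], [6]].
After inserting 8: P = [[2, 5, 8], [3, 7], [4], [6]].
After inserting 1: P = [[1, 5, 8], [2, 7], [3], [4], [6]].

The final insertion tableau P = [[1, 5, 8], [2, 7], [3], [4], [6]] has shape [3, 2, 1, 1, 1].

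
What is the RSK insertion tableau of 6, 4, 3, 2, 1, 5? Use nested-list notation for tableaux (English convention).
P = [[1, 5], [2], [3], [4], [6]]

Insert 6: appended to row 1. P = [[6]].
Insert 4: 4 bumps 6 from row 1; 6 starts row 2. P = [[4], [6]].
Insert 3: 3 bumps 4 from row 1; 4 bumps 6 from row 2; 6 starts row 3. P = [[3], [4], [6]].
Insert 2: 2 bumps 3 from row 1; 3 bumps 4 from row 2; 4 bumps 6 from row 3; 6 starts row 4. P = [[2], [3], [4], [6]].
Insert 1: 1 bumps 2 from row 1; 2 bumps 3 from row 2; 3 bumps 4 from row 3; 4 bumps 6 from row 4; 6 starts row 5. P = [[1], [2], [3], [4], [6]].
Insert 5: appended to row 1. P = [[1, 5], [2], [3], [4], [6]].

So P = [[1, 5], [2], [3], [4], [6]].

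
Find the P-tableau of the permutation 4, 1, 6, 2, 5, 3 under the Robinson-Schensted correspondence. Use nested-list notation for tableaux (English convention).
P = [[1, 2, 3], [4, 5], [6]]

Insert 4: appended to row 1. P = [[4]].
Insert 1: 1 bumps 4 from row 1; 4 starts row 2. P = [[1], [4]].
Insert 6: appended to row 1. P = [[1, 6], [4]].
Insert 2: 2 bumps 6 from row 1; 6 appends to row 2. P = [[1, 2], [4, 6]].
Insert 5: appended to row 1. P = [[1, 2, 5], [4, 6]].
Insert 3: 3 bumps 5 from row 1; 5 bumps 6 from row 2; 6 starts row 3. P = [[1, 2, 3], [4, 5], [6]].

So P = [[1, 2, 3], [4, 5], [6]].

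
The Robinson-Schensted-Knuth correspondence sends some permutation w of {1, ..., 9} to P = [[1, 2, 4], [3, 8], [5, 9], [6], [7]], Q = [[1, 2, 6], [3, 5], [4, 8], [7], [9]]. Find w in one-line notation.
7 9 6 1 5 8 3 4 2

Reverse the RSK construction: for i from n down to 1, find the cell of Q containing i, remove the entry at that cell from P, and reverse-bump it up through P; the value ejected from row 1 is w(i).

Step i=9: Q has 9 at row 5, column 1; remove 7 from row 5 of P and reverse-bump: 7 enters row 4 and ejects 6; 6 enters row 3 and ejects 5; 5 enters row 2 and ejects 3; 3 enters row 1 and ejects 2. So w(9) = 2. P is now [[1, 3, 4], [5, 8], [6, 9], [7]].
Step i=8: Q has 8 at row 3, column 2; remove 9 from row 3 of P and reverse-bump: 9 enters row 2 and ejects 8; 8 enters row 1 and ejects 4. So w(8) = 4. P is now [[1, 3, 8], [5, 9], [6], [7]].
Step i=7: Q has 7 at row 4, column 1; remove 7 from row 4 of P and reverse-bump: 7 enters row 3 and ejects 6; 6 enters row 2 and ejects 5; 5 enters row 1 and ejects 3. So w(7) = 3. P is now [[1, 5, 8], [6, 9], [7]].
Step i=6: Q has 6 at row 1, column 3; remove that cell from P, ejecting 8. So w(6) = 8. P is now [[1, 5], [6, 9], [7]].
Step i=5: Q has 5 at row 2, column 2; remove 9 from row 2 of P and reverse-bump: 9 enters row 1 and ejects 5. So w(5) = 5. P is now [[1, 9], [6], [7]].
Step i=4: Q has 4 at row 3, column 1; remove 7 from row 3 of P and reverse-bump: 7 enters row 2 and ejects 6; 6 enters row 1 and ejects 1. So w(4) = 1. P is now [[6, 9], [7]].
Step i=3: Q has 3 at row 2, column 1; remove 7 from row 2 of P and reverse-bump: 7 enters row 1 and ejects 6. So w(3) = 6. P is now [[7, 9]].
Step i=2: Q has 2 at row 1, column 2; remove that cell from P, ejecting 9. So w(2) = 9. P is now [[7]].
Step i=1: Q has 1 at row 1, column 1; remove that cell from P, ejecting 7. So w(1) = 7. P is now [].

So w = 7 9 6 1 5 8 3 4 2.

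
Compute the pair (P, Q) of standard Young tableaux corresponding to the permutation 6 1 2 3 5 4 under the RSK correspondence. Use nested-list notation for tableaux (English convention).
P = [[1, 2, 3, 4], [5], [6]], Q = [[1, 3, 4, 5], [2], [6]]

Insert each entry of the permutation into P by Schensted row insertion, recording in Q the position of each new cell.

Insert 6: appended to row 1. P = [[6]].
Insert 1: 1 bumps 6 from row 1; 6 starts row 2. P = [[1], [6]].
Insert 2: appended to row 1. P = [[1, 2], [6]].
Insert 3: appended to row 1. P = [[1, 2, 3], [6]].
Insert 5: appended to row 1. P = [[1, 2, 3, 5], [6]].
Insert 4: 4 bumps 5 from row 1; 5 bumps 6 from row 2; 6 starts row 3. P = [[1, 2, 3, 4], [5], [6]].

So P = [[1, 2, 3, 4], [5], [6]], Q = [[1, 3, 4, 5], [2], [6]].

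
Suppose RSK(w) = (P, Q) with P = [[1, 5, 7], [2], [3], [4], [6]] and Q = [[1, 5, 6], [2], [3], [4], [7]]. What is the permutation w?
6 4 3 2 5 7 1

Reverse RSK: for i = n, n-1, ..., 1, locate i in Q, remove the corresponding corner cell from P, and reverse-bump its entry up through P; the value ejected from row 1 is w(i).

So w = 6 4 3 2 5 7 1.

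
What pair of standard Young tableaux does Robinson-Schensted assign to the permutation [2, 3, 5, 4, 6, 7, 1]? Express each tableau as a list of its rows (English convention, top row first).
P = [[1, 3, 4, 6, 7], [2], [5]], Q = [[1, 2, 3, 5, 6], [4], [7]]

Insert each entry of the permutation into P by Schensted row insertion, recording in Q the position of each new cell.

Insert 2: appended to row 1. P = [[2]].
Insert 3: appended to row 1. P = [[2, 3]].
Insert 5: appended to row 1. P = [[2, 3, 5]].
Insert 4: 4 bumps 5 from row 1; 5 starts row 2. P = [[2, 3, 4], [5]].
Insert 6: appended to row 1. P = [[2, 3, 4, 6], [5]].
Insert 7: appended to row 1. P = [[2, 3, 4, 6, 7], [5]].
Insert 1: 1 bumps 2 from row 1; 2 bumps 5 from row 2; 5 starts row 3. P = [[1, 3, 4, 6, 7], [2], [5]].

So P = [[1, 3, 4, 6, 7], [2], [5]], Q = [[1, 2, 3, 5, 6], [4], [7]].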